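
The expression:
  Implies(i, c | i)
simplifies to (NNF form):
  True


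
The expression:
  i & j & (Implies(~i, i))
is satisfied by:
  {i: True, j: True}


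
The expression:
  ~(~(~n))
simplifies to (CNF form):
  ~n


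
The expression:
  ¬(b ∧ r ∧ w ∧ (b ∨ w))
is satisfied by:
  {w: False, b: False, r: False}
  {r: True, w: False, b: False}
  {b: True, w: False, r: False}
  {r: True, b: True, w: False}
  {w: True, r: False, b: False}
  {r: True, w: True, b: False}
  {b: True, w: True, r: False}


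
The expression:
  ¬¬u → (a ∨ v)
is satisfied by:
  {a: True, v: True, u: False}
  {a: True, u: False, v: False}
  {v: True, u: False, a: False}
  {v: False, u: False, a: False}
  {a: True, v: True, u: True}
  {a: True, u: True, v: False}
  {v: True, u: True, a: False}


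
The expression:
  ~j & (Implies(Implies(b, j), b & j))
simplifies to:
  b & ~j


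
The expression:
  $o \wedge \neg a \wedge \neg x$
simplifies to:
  $o \wedge \neg a \wedge \neg x$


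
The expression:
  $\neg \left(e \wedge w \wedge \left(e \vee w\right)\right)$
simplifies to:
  $\neg e \vee \neg w$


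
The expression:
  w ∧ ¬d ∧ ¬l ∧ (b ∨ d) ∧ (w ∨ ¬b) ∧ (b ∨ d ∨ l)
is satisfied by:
  {w: True, b: True, d: False, l: False}


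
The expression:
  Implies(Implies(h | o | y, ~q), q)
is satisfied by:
  {q: True}


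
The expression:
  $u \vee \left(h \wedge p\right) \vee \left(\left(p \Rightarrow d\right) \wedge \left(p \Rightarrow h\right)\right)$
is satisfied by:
  {u: True, h: True, p: False}
  {u: True, p: False, h: False}
  {h: True, p: False, u: False}
  {h: False, p: False, u: False}
  {u: True, h: True, p: True}
  {u: True, p: True, h: False}
  {h: True, p: True, u: False}


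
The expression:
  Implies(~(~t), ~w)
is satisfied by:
  {w: False, t: False}
  {t: True, w: False}
  {w: True, t: False}


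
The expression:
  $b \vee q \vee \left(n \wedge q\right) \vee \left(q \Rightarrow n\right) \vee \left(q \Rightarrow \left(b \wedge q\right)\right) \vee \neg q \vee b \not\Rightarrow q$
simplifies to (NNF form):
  $\text{True}$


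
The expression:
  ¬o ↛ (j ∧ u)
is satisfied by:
  {o: False, u: False, j: False}
  {j: True, o: False, u: False}
  {u: True, o: False, j: False}


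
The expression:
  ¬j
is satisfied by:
  {j: False}


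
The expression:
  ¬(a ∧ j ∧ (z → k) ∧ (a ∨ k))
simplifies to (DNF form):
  (z ∧ ¬k) ∨ ¬a ∨ ¬j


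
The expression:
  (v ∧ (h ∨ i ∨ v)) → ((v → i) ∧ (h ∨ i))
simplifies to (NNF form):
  i ∨ ¬v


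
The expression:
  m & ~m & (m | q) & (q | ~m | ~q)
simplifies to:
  False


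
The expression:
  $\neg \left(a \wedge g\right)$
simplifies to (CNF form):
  $\neg a \vee \neg g$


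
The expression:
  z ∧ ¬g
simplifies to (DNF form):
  z ∧ ¬g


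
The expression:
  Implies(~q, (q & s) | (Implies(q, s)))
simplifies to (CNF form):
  True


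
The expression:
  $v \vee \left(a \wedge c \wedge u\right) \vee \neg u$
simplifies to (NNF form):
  $v \vee \left(a \wedge c\right) \vee \neg u$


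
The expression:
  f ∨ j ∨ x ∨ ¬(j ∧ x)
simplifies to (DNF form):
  True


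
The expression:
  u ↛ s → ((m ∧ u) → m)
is always true.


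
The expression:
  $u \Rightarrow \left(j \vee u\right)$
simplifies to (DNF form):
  $\text{True}$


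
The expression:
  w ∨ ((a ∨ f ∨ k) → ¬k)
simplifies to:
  w ∨ ¬k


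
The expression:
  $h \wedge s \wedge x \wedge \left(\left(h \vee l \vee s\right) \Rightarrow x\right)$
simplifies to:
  $h \wedge s \wedge x$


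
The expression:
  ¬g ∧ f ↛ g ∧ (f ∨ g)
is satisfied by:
  {f: True, g: False}


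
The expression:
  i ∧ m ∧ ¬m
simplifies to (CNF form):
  False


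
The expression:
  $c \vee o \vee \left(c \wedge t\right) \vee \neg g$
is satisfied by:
  {o: True, c: True, g: False}
  {o: True, g: False, c: False}
  {c: True, g: False, o: False}
  {c: False, g: False, o: False}
  {o: True, c: True, g: True}
  {o: True, g: True, c: False}
  {c: True, g: True, o: False}


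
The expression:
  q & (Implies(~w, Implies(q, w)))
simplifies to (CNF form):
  q & w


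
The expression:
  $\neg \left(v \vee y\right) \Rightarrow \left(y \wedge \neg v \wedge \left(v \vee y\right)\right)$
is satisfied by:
  {y: True, v: True}
  {y: True, v: False}
  {v: True, y: False}


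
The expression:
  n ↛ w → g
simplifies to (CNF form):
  g ∨ w ∨ ¬n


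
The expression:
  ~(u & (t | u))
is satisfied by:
  {u: False}


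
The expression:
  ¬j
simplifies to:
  ¬j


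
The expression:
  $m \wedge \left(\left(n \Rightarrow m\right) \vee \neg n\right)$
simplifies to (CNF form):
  $m$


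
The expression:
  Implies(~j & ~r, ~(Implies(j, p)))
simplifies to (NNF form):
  j | r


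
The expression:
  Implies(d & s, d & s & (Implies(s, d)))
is always true.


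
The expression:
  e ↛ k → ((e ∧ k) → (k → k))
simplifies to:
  True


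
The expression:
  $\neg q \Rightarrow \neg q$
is always true.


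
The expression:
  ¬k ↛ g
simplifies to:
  g ∨ ¬k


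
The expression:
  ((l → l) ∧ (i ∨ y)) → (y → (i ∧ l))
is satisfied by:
  {i: True, l: True, y: False}
  {i: True, l: False, y: False}
  {l: True, i: False, y: False}
  {i: False, l: False, y: False}
  {i: True, y: True, l: True}


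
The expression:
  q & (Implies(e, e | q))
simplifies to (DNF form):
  q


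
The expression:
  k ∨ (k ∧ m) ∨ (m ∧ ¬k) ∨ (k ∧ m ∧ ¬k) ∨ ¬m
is always true.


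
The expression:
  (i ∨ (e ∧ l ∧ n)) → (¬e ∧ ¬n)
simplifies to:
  (¬e ∧ ¬i) ∨ (¬e ∧ ¬n) ∨ (¬i ∧ ¬l) ∨ (¬i ∧ ¬n)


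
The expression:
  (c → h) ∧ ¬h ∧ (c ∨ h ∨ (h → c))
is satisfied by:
  {h: False, c: False}


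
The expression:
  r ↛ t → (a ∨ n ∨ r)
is always true.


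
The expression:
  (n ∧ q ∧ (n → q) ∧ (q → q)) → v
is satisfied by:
  {v: True, n: False, q: False}
  {v: False, n: False, q: False}
  {q: True, v: True, n: False}
  {q: True, v: False, n: False}
  {n: True, v: True, q: False}
  {n: True, v: False, q: False}
  {n: True, q: True, v: True}


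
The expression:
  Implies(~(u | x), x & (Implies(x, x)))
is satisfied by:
  {x: True, u: True}
  {x: True, u: False}
  {u: True, x: False}


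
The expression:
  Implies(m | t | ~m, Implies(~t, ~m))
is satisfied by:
  {t: True, m: False}
  {m: False, t: False}
  {m: True, t: True}


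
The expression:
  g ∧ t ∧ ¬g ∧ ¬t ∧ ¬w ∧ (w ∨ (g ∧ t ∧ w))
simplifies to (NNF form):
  False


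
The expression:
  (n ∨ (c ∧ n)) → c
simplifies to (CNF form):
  c ∨ ¬n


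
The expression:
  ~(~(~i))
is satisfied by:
  {i: False}


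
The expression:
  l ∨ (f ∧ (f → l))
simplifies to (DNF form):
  l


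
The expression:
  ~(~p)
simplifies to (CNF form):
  p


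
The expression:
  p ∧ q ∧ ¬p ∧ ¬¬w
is never true.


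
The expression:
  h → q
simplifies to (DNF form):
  q ∨ ¬h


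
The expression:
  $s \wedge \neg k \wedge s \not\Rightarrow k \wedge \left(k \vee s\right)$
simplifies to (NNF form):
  $s \wedge \neg k$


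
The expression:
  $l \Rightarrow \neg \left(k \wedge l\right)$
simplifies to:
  $\neg k \vee \neg l$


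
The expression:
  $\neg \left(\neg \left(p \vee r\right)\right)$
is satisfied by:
  {r: True, p: True}
  {r: True, p: False}
  {p: True, r: False}


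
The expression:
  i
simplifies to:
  i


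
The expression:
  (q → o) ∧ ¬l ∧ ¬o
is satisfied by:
  {q: False, o: False, l: False}


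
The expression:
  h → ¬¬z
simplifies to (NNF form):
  z ∨ ¬h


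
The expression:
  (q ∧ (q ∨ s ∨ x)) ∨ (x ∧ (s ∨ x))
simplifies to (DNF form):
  q ∨ x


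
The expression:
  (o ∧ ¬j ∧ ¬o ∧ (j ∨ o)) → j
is always true.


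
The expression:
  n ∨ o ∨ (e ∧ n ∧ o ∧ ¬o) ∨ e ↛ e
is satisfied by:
  {n: True, o: True}
  {n: True, o: False}
  {o: True, n: False}


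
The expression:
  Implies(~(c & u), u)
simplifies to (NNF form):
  u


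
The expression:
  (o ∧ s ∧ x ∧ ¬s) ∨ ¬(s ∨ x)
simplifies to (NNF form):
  ¬s ∧ ¬x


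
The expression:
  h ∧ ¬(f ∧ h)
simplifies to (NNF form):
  h ∧ ¬f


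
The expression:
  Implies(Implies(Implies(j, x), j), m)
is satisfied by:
  {m: True, j: False}
  {j: False, m: False}
  {j: True, m: True}


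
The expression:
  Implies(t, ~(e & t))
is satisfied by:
  {e: False, t: False}
  {t: True, e: False}
  {e: True, t: False}


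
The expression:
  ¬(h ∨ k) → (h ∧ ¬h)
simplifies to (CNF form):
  h ∨ k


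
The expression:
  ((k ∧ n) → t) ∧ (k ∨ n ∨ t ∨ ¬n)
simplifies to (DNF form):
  t ∨ ¬k ∨ ¬n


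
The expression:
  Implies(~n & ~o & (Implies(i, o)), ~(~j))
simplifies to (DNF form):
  i | j | n | o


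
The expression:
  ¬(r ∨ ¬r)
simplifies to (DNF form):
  False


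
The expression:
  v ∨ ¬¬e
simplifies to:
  e ∨ v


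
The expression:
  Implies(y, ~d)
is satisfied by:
  {d: False, y: False}
  {y: True, d: False}
  {d: True, y: False}


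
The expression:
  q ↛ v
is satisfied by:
  {q: True, v: False}


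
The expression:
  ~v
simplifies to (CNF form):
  ~v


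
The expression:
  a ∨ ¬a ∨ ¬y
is always true.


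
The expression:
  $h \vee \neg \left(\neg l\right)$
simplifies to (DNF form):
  $h \vee l$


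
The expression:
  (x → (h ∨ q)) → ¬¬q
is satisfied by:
  {q: True, x: True, h: False}
  {q: True, x: False, h: False}
  {q: True, h: True, x: True}
  {q: True, h: True, x: False}
  {x: True, h: False, q: False}


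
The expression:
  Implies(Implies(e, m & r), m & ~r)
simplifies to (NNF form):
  (e & ~m) | (m & ~r)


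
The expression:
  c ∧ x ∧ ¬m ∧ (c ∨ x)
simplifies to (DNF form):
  c ∧ x ∧ ¬m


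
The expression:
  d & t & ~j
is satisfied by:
  {t: True, d: True, j: False}


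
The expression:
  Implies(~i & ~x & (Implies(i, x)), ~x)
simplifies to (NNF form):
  True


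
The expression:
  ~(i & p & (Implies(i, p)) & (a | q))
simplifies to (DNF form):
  ~i | ~p | (~a & ~q)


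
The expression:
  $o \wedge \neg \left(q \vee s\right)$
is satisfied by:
  {o: True, q: False, s: False}


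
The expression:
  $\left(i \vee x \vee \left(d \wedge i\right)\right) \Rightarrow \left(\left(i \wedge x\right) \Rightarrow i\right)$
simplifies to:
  $\text{True}$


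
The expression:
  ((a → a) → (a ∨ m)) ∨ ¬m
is always true.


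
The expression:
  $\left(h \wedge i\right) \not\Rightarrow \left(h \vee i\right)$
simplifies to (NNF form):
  $\text{False}$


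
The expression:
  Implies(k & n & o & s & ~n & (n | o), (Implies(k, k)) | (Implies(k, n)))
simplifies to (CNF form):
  True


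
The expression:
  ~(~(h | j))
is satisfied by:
  {h: True, j: True}
  {h: True, j: False}
  {j: True, h: False}


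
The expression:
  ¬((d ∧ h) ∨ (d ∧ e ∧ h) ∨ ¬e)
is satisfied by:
  {e: True, h: False, d: False}
  {e: True, d: True, h: False}
  {e: True, h: True, d: False}


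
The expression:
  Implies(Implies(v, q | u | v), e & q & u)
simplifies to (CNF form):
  e & q & u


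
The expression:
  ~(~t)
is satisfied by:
  {t: True}


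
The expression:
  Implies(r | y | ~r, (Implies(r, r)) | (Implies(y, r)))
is always true.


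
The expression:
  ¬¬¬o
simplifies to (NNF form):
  ¬o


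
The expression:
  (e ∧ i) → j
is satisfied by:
  {j: True, e: False, i: False}
  {j: False, e: False, i: False}
  {i: True, j: True, e: False}
  {i: True, j: False, e: False}
  {e: True, j: True, i: False}
  {e: True, j: False, i: False}
  {e: True, i: True, j: True}


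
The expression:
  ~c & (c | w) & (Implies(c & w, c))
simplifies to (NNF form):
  w & ~c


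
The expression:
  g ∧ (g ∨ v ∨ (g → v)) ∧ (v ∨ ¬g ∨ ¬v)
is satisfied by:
  {g: True}


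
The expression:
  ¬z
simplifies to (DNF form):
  ¬z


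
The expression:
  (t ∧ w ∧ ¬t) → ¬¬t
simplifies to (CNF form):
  True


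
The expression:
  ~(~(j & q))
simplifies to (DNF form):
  j & q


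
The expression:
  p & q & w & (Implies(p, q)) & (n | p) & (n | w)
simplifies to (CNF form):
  p & q & w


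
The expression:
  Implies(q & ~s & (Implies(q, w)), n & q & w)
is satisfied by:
  {n: True, s: True, w: False, q: False}
  {n: True, w: False, s: False, q: False}
  {s: True, n: False, w: False, q: False}
  {n: False, w: False, s: False, q: False}
  {q: True, n: True, s: True, w: False}
  {q: True, n: True, w: False, s: False}
  {q: True, s: True, n: False, w: False}
  {q: True, n: False, w: False, s: False}
  {n: True, w: True, s: True, q: False}
  {n: True, w: True, q: False, s: False}
  {w: True, s: True, q: False, n: False}
  {w: True, q: False, s: False, n: False}
  {n: True, w: True, q: True, s: True}
  {n: True, w: True, q: True, s: False}
  {w: True, q: True, s: True, n: False}


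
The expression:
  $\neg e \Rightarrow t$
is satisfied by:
  {t: True, e: True}
  {t: True, e: False}
  {e: True, t: False}


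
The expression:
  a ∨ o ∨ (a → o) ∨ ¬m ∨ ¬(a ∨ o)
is always true.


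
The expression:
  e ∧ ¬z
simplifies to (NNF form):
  e ∧ ¬z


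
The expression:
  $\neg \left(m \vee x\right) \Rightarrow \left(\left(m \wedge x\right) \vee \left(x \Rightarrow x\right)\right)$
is always true.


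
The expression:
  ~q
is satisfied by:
  {q: False}


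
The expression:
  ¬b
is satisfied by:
  {b: False}


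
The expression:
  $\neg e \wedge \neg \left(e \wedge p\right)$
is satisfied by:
  {e: False}


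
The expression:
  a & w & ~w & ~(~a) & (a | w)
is never true.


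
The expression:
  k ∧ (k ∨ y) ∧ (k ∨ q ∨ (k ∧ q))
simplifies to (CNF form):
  k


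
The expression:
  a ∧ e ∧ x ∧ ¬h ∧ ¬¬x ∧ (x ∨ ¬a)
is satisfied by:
  {a: True, e: True, x: True, h: False}


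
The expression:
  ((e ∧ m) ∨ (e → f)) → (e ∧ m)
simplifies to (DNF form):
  (e ∧ m) ∨ (e ∧ ¬f)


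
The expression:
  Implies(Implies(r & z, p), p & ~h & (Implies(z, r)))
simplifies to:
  (p | z) & (r | ~z) & (~h | ~p)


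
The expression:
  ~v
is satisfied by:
  {v: False}


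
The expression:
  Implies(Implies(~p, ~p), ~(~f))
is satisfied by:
  {f: True}


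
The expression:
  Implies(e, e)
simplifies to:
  True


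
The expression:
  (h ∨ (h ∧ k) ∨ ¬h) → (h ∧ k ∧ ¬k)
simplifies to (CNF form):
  False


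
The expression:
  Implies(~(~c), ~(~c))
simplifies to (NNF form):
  True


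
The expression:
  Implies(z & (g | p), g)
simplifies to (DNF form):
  g | ~p | ~z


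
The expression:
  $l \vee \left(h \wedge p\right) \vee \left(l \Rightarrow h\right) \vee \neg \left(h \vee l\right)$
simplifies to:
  $\text{True}$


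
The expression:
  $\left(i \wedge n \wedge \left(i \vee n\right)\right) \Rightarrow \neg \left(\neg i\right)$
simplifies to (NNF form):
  $\text{True}$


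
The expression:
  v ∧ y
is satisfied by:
  {y: True, v: True}


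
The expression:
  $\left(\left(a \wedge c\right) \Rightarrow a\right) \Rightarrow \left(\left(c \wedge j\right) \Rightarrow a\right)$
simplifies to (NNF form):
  $a \vee \neg c \vee \neg j$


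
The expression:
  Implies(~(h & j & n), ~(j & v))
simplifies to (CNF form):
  (h | ~j | ~v) & (n | ~j | ~v)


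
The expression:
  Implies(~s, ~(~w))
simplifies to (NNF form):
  s | w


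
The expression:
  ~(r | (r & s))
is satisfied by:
  {r: False}


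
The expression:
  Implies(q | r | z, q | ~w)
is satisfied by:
  {q: True, z: False, w: False, r: False}
  {r: True, q: True, z: False, w: False}
  {q: True, z: True, w: False, r: False}
  {r: True, q: True, z: True, w: False}
  {r: False, z: False, w: False, q: False}
  {r: True, z: False, w: False, q: False}
  {z: True, r: False, w: False, q: False}
  {r: True, z: True, w: False, q: False}
  {w: True, q: True, r: False, z: False}
  {r: True, w: True, q: True, z: False}
  {w: True, q: True, z: True, r: False}
  {r: True, w: True, q: True, z: True}
  {w: True, q: False, z: False, r: False}


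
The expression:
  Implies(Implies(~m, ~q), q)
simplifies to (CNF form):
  q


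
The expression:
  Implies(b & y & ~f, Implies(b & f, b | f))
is always true.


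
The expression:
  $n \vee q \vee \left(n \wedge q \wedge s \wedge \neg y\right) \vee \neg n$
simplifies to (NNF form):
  $\text{True}$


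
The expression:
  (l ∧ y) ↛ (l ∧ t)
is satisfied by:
  {y: True, l: True, t: False}


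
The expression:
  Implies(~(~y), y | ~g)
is always true.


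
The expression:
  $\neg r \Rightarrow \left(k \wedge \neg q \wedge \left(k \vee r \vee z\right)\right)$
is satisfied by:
  {r: True, k: True, q: False}
  {r: True, k: False, q: False}
  {r: True, q: True, k: True}
  {r: True, q: True, k: False}
  {k: True, q: False, r: False}


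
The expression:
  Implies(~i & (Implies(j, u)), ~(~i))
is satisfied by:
  {i: True, j: True, u: False}
  {i: True, j: False, u: False}
  {i: True, u: True, j: True}
  {i: True, u: True, j: False}
  {j: True, u: False, i: False}


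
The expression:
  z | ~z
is always true.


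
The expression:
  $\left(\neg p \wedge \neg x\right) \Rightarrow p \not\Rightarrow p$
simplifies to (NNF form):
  $p \vee x$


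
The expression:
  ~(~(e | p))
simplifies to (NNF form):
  e | p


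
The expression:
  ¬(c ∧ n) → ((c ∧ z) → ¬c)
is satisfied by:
  {n: True, c: False, z: False}
  {c: False, z: False, n: False}
  {n: True, z: True, c: False}
  {z: True, c: False, n: False}
  {n: True, c: True, z: False}
  {c: True, n: False, z: False}
  {n: True, z: True, c: True}


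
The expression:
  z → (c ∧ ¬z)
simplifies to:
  ¬z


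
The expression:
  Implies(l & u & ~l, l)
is always true.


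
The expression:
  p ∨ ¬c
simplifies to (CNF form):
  p ∨ ¬c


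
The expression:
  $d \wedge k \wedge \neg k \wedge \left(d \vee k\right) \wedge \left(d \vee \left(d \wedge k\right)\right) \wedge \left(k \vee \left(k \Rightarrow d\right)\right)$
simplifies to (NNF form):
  $\text{False}$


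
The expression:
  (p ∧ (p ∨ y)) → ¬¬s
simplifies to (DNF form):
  s ∨ ¬p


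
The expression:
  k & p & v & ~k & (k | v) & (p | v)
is never true.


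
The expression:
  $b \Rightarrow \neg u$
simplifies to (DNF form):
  $\neg b \vee \neg u$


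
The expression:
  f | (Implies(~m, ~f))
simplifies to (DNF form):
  True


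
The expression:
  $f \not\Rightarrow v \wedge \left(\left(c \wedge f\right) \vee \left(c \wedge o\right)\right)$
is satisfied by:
  {c: True, f: True, v: False}


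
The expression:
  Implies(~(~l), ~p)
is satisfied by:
  {l: False, p: False}
  {p: True, l: False}
  {l: True, p: False}


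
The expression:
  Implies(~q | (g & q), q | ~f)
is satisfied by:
  {q: True, f: False}
  {f: False, q: False}
  {f: True, q: True}


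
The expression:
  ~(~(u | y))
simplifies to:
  u | y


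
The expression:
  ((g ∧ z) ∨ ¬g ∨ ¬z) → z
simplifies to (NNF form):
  z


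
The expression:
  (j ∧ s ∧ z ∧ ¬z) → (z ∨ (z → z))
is always true.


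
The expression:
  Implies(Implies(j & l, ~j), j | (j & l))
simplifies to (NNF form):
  j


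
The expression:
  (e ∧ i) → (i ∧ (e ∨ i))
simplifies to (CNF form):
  True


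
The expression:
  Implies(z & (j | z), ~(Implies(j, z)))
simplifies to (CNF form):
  ~z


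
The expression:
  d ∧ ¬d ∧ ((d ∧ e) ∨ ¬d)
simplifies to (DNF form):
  False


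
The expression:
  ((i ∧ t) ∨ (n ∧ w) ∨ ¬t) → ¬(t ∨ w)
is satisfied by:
  {i: False, n: False, w: False, t: False}
  {t: True, i: False, n: False, w: False}
  {n: True, t: False, i: False, w: False}
  {t: True, n: True, i: False, w: False}
  {i: True, t: False, n: False, w: False}
  {n: True, i: True, t: False, w: False}
  {w: True, t: True, i: False, n: False}


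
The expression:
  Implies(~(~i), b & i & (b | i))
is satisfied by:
  {b: True, i: False}
  {i: False, b: False}
  {i: True, b: True}


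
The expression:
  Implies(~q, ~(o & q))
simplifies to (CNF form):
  True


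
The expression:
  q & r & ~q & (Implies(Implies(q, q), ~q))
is never true.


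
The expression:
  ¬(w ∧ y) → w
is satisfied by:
  {w: True}


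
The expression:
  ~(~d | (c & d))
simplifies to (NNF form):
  d & ~c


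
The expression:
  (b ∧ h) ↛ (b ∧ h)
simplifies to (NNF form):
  False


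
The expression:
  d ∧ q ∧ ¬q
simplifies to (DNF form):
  False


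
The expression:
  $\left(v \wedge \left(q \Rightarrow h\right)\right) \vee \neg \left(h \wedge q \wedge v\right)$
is always true.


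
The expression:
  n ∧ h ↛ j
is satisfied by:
  {h: True, n: True, j: False}


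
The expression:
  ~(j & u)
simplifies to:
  ~j | ~u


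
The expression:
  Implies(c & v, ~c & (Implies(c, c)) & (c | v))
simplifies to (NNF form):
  ~c | ~v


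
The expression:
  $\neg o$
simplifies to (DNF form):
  $\neg o$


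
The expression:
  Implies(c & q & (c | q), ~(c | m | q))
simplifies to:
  ~c | ~q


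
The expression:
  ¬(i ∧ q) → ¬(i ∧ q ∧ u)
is always true.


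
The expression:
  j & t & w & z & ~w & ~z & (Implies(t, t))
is never true.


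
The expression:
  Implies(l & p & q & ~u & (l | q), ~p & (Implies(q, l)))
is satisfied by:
  {u: True, l: False, q: False, p: False}
  {p: False, l: False, u: False, q: False}
  {p: True, u: True, l: False, q: False}
  {p: True, l: False, u: False, q: False}
  {q: True, u: True, p: False, l: False}
  {q: True, p: False, l: False, u: False}
  {q: True, p: True, u: True, l: False}
  {q: True, p: True, l: False, u: False}
  {u: True, l: True, q: False, p: False}
  {l: True, q: False, u: False, p: False}
  {p: True, l: True, u: True, q: False}
  {p: True, l: True, q: False, u: False}
  {u: True, l: True, q: True, p: False}
  {l: True, q: True, p: False, u: False}
  {p: True, l: True, q: True, u: True}


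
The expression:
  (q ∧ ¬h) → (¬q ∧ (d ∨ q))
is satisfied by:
  {h: True, q: False}
  {q: False, h: False}
  {q: True, h: True}


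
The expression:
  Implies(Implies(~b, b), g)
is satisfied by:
  {g: True, b: False}
  {b: False, g: False}
  {b: True, g: True}


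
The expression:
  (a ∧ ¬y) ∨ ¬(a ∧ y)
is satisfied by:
  {y: False, a: False}
  {a: True, y: False}
  {y: True, a: False}


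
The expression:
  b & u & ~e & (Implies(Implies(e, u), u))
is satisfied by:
  {u: True, b: True, e: False}


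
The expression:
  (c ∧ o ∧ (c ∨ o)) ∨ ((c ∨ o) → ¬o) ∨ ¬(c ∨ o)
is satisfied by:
  {c: True, o: False}
  {o: False, c: False}
  {o: True, c: True}


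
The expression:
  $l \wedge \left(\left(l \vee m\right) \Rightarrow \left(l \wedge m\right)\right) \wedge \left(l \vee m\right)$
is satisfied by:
  {m: True, l: True}


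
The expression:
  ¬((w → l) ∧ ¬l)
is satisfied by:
  {l: True, w: True}
  {l: True, w: False}
  {w: True, l: False}


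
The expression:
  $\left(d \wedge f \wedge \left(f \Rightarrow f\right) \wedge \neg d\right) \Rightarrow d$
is always true.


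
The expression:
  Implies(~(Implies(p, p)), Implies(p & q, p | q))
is always true.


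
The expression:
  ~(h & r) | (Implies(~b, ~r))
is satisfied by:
  {b: True, h: False, r: False}
  {h: False, r: False, b: False}
  {r: True, b: True, h: False}
  {r: True, h: False, b: False}
  {b: True, h: True, r: False}
  {h: True, b: False, r: False}
  {r: True, h: True, b: True}


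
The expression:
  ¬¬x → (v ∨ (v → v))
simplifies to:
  True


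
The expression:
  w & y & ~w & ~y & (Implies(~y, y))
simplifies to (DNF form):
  False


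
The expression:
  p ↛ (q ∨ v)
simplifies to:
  p ∧ ¬q ∧ ¬v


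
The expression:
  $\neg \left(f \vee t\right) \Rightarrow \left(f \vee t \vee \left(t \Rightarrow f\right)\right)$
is always true.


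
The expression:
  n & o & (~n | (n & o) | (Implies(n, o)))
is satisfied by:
  {o: True, n: True}


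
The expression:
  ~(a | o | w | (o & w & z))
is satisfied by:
  {o: False, w: False, a: False}


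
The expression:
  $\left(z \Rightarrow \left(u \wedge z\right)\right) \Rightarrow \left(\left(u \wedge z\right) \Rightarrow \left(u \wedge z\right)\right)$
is always true.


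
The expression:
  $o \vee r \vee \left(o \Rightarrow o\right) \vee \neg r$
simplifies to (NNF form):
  $\text{True}$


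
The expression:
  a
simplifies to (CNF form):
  a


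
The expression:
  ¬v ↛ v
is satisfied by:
  {v: False}


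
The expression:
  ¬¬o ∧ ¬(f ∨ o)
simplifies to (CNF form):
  False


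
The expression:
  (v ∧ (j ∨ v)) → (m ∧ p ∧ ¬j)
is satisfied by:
  {m: True, p: True, j: False, v: False}
  {m: True, j: False, p: False, v: False}
  {p: True, m: False, j: False, v: False}
  {m: False, j: False, p: False, v: False}
  {m: True, p: True, j: True, v: False}
  {m: True, j: True, p: False, v: False}
  {p: True, j: True, m: False, v: False}
  {j: True, m: False, p: False, v: False}
  {v: True, m: True, p: True, j: False}


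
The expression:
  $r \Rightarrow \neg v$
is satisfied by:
  {v: False, r: False}
  {r: True, v: False}
  {v: True, r: False}


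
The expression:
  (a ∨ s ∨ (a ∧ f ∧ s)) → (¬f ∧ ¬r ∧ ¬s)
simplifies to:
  ¬s ∧ (¬a ∨ ¬f) ∧ (¬a ∨ ¬r)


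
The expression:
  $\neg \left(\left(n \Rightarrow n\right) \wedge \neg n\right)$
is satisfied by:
  {n: True}


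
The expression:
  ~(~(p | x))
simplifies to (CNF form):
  p | x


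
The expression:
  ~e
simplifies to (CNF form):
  ~e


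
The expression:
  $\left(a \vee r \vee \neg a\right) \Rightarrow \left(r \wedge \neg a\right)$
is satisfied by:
  {r: True, a: False}


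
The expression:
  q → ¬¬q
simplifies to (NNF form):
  True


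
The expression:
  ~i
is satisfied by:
  {i: False}


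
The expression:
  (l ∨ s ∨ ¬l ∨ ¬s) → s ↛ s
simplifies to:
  False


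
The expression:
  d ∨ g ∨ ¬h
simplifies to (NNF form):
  d ∨ g ∨ ¬h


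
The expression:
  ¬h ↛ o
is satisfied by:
  {o: True, h: False}
  {h: False, o: False}
  {h: True, o: True}


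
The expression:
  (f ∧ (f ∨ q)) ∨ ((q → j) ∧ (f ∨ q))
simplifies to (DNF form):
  f ∨ (j ∧ q)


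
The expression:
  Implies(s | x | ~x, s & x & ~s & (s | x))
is never true.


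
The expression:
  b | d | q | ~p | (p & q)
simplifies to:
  b | d | q | ~p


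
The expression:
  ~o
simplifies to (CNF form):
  ~o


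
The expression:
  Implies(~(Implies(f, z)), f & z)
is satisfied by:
  {z: True, f: False}
  {f: False, z: False}
  {f: True, z: True}


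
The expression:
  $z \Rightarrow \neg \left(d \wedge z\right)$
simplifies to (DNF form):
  $\neg d \vee \neg z$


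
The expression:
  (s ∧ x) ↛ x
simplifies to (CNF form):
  False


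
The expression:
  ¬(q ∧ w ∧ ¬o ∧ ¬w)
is always true.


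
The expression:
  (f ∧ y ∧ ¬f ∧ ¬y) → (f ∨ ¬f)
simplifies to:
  True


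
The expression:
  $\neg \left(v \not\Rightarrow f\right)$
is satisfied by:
  {f: True, v: False}
  {v: False, f: False}
  {v: True, f: True}


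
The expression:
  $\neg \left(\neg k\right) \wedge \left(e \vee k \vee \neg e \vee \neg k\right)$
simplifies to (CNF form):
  $k$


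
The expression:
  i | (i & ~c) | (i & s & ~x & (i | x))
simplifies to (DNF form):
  i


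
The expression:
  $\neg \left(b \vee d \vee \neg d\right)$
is never true.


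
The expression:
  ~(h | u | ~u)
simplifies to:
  False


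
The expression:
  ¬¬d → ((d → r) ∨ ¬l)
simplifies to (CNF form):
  r ∨ ¬d ∨ ¬l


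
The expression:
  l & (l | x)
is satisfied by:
  {l: True}


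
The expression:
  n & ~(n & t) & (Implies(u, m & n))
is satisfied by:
  {m: True, n: True, u: False, t: False}
  {n: True, m: False, u: False, t: False}
  {m: True, u: True, n: True, t: False}


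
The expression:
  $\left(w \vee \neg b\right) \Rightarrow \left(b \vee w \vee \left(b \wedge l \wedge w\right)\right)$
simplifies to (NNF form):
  $b \vee w$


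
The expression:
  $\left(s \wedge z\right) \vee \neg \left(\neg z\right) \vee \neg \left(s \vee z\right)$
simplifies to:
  $z \vee \neg s$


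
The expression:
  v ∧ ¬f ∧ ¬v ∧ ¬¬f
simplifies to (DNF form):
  False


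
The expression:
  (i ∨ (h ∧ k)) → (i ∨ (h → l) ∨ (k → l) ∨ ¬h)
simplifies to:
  i ∨ l ∨ ¬h ∨ ¬k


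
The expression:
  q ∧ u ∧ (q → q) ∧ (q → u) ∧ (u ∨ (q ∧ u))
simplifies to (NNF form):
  q ∧ u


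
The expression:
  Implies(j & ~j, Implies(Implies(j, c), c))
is always true.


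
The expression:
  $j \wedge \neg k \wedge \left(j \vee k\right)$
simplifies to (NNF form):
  $j \wedge \neg k$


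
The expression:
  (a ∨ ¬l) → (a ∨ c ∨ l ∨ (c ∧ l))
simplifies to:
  a ∨ c ∨ l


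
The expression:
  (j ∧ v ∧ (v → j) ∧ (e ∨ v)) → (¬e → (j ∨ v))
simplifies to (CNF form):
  True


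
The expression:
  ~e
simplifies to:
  ~e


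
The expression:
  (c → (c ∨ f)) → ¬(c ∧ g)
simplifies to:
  ¬c ∨ ¬g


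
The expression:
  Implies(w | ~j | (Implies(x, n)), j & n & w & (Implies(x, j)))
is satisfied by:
  {n: True, w: True, j: True, x: True}
  {n: True, w: True, j: True, x: False}
  {j: True, x: True, w: False, n: False}


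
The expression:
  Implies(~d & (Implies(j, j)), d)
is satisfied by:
  {d: True}


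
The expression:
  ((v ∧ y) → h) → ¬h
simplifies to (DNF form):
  ¬h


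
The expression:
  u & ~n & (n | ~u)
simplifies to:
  False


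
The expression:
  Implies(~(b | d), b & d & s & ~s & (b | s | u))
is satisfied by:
  {b: True, d: True}
  {b: True, d: False}
  {d: True, b: False}


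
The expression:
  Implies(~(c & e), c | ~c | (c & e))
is always true.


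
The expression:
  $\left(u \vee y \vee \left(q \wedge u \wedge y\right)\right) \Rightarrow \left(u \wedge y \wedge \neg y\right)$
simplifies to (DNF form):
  $\neg u \wedge \neg y$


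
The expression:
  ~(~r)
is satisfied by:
  {r: True}


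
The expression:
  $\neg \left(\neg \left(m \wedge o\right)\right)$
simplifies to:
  $m \wedge o$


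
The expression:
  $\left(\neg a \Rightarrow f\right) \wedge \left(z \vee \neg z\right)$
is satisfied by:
  {a: True, f: True}
  {a: True, f: False}
  {f: True, a: False}


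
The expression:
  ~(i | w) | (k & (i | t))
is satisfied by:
  {k: True, t: True, i: False, w: False}
  {k: True, t: False, i: False, w: False}
  {k: True, w: True, t: True, i: False}
  {k: True, i: True, t: True, w: False}
  {k: True, i: True, t: False, w: False}
  {k: True, i: True, w: True, t: True}
  {k: True, i: True, w: True, t: False}
  {t: True, k: False, i: False, w: False}
  {k: False, t: False, i: False, w: False}


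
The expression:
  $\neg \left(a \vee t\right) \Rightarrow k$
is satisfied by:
  {a: True, t: True, k: True}
  {a: True, t: True, k: False}
  {a: True, k: True, t: False}
  {a: True, k: False, t: False}
  {t: True, k: True, a: False}
  {t: True, k: False, a: False}
  {k: True, t: False, a: False}


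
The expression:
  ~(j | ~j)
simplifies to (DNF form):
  False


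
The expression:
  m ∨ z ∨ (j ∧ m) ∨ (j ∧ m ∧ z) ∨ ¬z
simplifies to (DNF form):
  True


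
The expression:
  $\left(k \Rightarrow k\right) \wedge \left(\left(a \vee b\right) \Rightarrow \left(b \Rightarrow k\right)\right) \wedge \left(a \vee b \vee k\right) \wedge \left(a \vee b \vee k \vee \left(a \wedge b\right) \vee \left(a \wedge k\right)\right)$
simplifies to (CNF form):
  $\left(a \vee k\right) \wedge \left(k \vee \neg b\right)$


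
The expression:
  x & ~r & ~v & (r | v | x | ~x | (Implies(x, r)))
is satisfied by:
  {x: True, v: False, r: False}


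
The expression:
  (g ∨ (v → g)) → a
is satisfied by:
  {a: True, v: True, g: False}
  {a: True, g: False, v: False}
  {a: True, v: True, g: True}
  {a: True, g: True, v: False}
  {v: True, g: False, a: False}


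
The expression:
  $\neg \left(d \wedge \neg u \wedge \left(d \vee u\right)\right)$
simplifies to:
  $u \vee \neg d$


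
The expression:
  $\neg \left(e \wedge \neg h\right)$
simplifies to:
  $h \vee \neg e$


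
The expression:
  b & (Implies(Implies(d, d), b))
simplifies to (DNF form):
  b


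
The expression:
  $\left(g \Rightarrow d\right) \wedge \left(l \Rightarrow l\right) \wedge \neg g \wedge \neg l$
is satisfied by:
  {g: False, l: False}


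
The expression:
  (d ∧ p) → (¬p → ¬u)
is always true.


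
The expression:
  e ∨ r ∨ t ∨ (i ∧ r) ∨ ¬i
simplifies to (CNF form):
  e ∨ r ∨ t ∨ ¬i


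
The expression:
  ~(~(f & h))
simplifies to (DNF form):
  f & h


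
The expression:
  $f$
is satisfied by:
  {f: True}


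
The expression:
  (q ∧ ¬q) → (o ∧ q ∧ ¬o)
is always true.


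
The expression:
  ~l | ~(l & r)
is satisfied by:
  {l: False, r: False}
  {r: True, l: False}
  {l: True, r: False}


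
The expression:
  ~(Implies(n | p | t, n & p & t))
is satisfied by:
  {n: True, p: False, t: False}
  {t: True, p: False, n: False}
  {t: True, p: False, n: True}
  {p: True, t: False, n: False}
  {n: True, p: True, t: False}
  {t: True, p: True, n: False}


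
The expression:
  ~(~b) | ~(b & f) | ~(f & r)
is always true.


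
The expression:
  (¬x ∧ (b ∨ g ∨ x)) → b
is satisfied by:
  {b: True, x: True, g: False}
  {b: True, x: False, g: False}
  {x: True, b: False, g: False}
  {b: False, x: False, g: False}
  {g: True, b: True, x: True}
  {g: True, b: True, x: False}
  {g: True, x: True, b: False}


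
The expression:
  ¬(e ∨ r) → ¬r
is always true.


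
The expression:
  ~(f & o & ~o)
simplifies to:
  True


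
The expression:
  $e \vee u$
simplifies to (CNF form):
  $e \vee u$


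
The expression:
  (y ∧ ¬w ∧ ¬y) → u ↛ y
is always true.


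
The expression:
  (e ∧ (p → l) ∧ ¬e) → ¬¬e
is always true.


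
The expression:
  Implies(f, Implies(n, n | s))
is always true.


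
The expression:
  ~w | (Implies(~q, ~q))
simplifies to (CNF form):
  True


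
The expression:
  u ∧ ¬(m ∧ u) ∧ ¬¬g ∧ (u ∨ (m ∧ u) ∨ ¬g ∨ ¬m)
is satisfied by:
  {u: True, g: True, m: False}


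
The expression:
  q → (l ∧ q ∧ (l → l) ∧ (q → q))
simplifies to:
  l ∨ ¬q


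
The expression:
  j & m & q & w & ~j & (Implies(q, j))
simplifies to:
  False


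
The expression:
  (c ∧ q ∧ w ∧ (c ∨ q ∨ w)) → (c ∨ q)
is always true.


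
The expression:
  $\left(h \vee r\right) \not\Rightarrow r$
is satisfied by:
  {h: True, r: False}


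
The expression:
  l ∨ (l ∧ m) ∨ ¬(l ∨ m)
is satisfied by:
  {l: True, m: False}
  {m: False, l: False}
  {m: True, l: True}


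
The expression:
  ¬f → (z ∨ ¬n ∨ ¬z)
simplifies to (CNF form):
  True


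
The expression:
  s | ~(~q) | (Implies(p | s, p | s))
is always true.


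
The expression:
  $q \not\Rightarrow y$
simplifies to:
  $q \wedge \neg y$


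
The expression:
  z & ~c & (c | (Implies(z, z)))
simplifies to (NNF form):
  z & ~c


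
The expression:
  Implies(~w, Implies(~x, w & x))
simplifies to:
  w | x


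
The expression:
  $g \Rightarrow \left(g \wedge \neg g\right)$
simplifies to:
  $\neg g$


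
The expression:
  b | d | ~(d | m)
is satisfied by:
  {b: True, d: True, m: False}
  {b: True, m: False, d: False}
  {d: True, m: False, b: False}
  {d: False, m: False, b: False}
  {b: True, d: True, m: True}
  {b: True, m: True, d: False}
  {d: True, m: True, b: False}


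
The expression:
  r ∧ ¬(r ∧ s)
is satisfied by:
  {r: True, s: False}


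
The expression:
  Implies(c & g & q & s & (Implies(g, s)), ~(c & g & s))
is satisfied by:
  {s: False, c: False, q: False, g: False}
  {g: True, s: False, c: False, q: False}
  {q: True, s: False, c: False, g: False}
  {g: True, q: True, s: False, c: False}
  {c: True, g: False, s: False, q: False}
  {g: True, c: True, s: False, q: False}
  {q: True, c: True, g: False, s: False}
  {g: True, q: True, c: True, s: False}
  {s: True, q: False, c: False, g: False}
  {g: True, s: True, q: False, c: False}
  {q: True, s: True, g: False, c: False}
  {g: True, q: True, s: True, c: False}
  {c: True, s: True, q: False, g: False}
  {g: True, c: True, s: True, q: False}
  {q: True, c: True, s: True, g: False}


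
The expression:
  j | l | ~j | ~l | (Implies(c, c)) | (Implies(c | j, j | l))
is always true.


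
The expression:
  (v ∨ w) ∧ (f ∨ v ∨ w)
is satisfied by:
  {v: True, w: True}
  {v: True, w: False}
  {w: True, v: False}


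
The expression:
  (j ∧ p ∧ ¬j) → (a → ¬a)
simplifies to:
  True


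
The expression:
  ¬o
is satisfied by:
  {o: False}


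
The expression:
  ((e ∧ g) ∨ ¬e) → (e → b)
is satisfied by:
  {b: True, g: False, e: False}
  {g: False, e: False, b: False}
  {b: True, e: True, g: False}
  {e: True, g: False, b: False}
  {b: True, g: True, e: False}
  {g: True, b: False, e: False}
  {b: True, e: True, g: True}


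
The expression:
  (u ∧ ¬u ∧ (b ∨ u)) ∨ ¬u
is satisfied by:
  {u: False}


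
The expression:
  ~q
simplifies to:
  ~q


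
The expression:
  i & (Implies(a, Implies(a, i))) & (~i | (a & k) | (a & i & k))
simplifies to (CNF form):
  a & i & k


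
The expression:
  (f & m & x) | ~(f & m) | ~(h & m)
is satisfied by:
  {x: True, h: False, m: False, f: False}
  {x: False, h: False, m: False, f: False}
  {f: True, x: True, h: False, m: False}
  {f: True, x: False, h: False, m: False}
  {x: True, m: True, f: False, h: False}
  {m: True, f: False, h: False, x: False}
  {f: True, m: True, x: True, h: False}
  {f: True, m: True, x: False, h: False}
  {x: True, h: True, f: False, m: False}
  {h: True, f: False, m: False, x: False}
  {x: True, f: True, h: True, m: False}
  {f: True, h: True, x: False, m: False}
  {x: True, m: True, h: True, f: False}
  {m: True, h: True, f: False, x: False}
  {f: True, m: True, h: True, x: True}


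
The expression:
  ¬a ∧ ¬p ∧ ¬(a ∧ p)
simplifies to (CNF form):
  ¬a ∧ ¬p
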